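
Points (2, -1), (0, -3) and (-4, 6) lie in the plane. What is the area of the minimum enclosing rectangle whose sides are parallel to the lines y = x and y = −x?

In coordinates u = x + y, v = x − y the rectangle is axis-aligned; the map (x,y)→(u,v) scales areas by 2.
u-values: 1, -3, 2; range = 2 − (-3) = 5.
v-values: 3, 3, -10; range = 3 − (-10) = 13.
Area = (5 × 13) / 2 = 32.5.

32.5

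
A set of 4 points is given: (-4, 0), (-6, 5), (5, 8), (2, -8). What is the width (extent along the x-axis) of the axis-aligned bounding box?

11

max x = 5, min x = -6, so width = 11.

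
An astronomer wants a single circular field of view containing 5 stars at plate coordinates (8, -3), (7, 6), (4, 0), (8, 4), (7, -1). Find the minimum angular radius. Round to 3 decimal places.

By Welzl's lemma the MEC is supported by two points (diametrically opposite) or three points (on a circumcircle).
The farthest pair is (8, -3)–(7, 6) with squared distance 82. The circle on this segment as diameter has centre (7.5, 1.5) and r² = 82/4 = 20.5.
Check (4, 0): distance² to centre = 14.5 ≤ 20.5, so it lies inside.
All remaining points lie in this disk, and no smaller disk contains both endpoints, so this is the minimum enclosing circle.
r = √(20.5) ≈ 4.528.

4.528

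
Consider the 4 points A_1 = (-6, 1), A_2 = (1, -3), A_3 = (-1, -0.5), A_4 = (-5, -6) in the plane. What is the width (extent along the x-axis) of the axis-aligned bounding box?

max x = 1, min x = -6, so width = 7.

7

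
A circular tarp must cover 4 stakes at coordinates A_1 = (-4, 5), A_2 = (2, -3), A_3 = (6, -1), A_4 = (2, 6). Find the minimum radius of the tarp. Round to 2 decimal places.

A smallest enclosing disk is always determined by at most three of the input points on its boundary.
The farthest pair is A_1–A_3 with squared distance 136. The circle on this segment as diameter has centre (1, 2) and r² = 136/4 = 34.
Check A_2: distance² to centre = 26 ≤ 34, so it lies inside.
All remaining points lie in this disk, and no smaller disk contains both endpoints, so this is the minimum enclosing circle.
r = √34 ≈ 5.83.

5.83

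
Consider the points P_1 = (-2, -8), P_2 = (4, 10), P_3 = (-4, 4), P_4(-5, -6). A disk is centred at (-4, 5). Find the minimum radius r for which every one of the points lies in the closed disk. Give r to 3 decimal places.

13.153

The required radius is the distance from (-4, 5) to the farthest point.
Squared distances: 173, 89, 1, 122.
Maximum is 173, attained at P_1.
r = √173 ≈ 13.153.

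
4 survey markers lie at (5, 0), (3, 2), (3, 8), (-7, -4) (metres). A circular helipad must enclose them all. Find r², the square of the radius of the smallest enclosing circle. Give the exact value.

The minimum enclosing circle of a finite set is fixed by two of the points (as a diameter) or three (as a circumcircle).
The farthest pair is (3, 8)–(-7, -4) with squared distance 244. The circle on this segment as diameter has centre (-2, 2) and r² = 244/4 = 61.
Check (5, 0): distance² to centre = 53 ≤ 61, so it lies inside.
All remaining points lie in this disk, and no smaller disk contains both endpoints, so this is the minimum enclosing circle.

61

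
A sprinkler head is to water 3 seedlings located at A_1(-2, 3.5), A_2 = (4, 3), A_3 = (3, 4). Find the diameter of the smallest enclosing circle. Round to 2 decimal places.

Side lengths²: A_1A_2² = 36.25, A_1A_3² = 25.25, A_2A_3² = 2.
Since A_1A_2² = 36.25 ≥ 25.25 + 2 = 27.25, the angle opposite A_1A_2 is not acute, so the smallest enclosing circle has A_1A_2 as diameter.
Centre = midpoint of A_1A_2 = (1, 3.25), r² = 36.25/4 = 9.0625.
Diameter = 2r = 2√(9.0625) ≈ 6.02.

6.02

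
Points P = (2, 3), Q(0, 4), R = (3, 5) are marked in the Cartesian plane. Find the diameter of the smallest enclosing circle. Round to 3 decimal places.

3.162

Side lengths²: PQ² = 5, PR² = 5, QR² = 10.
Since QR² = 10 ≥ 5 + 5 = 10, the angle opposite QR is not acute, so the smallest enclosing circle has QR as diameter.
Centre = midpoint of QR = (1.5, 4.5), r² = 10/4 = 2.5.
Diameter = 2r = 2√(2.5) ≈ 3.162.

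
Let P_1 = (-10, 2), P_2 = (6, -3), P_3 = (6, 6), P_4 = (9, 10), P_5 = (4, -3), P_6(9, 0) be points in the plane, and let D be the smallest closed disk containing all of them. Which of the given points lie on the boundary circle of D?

P_1, P_4, P_6

The minimum enclosing circle of a finite set is fixed by two of the points (as a diameter) or three (as a circumcircle).
The minimum enclosing circle is determined by three boundary points: P_1, P_4, P_6.
Their circumcentre is (-3/38, 5) with r² = 155125/1444.
The farthest remaining point P_2 is at distance² 145777/1444 ≤ 155125/1444.
The points at distance exactly r from the centre are P_1, P_4, P_6 — 3 points.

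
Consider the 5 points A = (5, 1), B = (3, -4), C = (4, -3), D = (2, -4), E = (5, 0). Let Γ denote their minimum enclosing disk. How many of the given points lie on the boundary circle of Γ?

2

By Welzl's lemma the MEC is supported by two points (diametrically opposite) or three points (on a circumcircle).
The farthest pair is A–D with squared distance 34. The circle on this segment as diameter has centre (3.5, -1.5) and r² = 34/4 = 8.5.
Check B: distance² to centre = 6.5 ≤ 8.5, so it lies inside.
All remaining points lie in this disk, and no smaller disk contains both endpoints, so this is the minimum enclosing circle.
The points at distance exactly r from the centre are A, D — 2 points.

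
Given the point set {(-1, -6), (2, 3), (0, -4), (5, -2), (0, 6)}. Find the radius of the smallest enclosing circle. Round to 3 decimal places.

6.021

The farthest pair is (-1, -6)–(0, 6) with squared distance 145. The circle on this segment as diameter has centre (-0.5, 0) and r² = 145/4 = 36.25.
Check (2, 3): distance² to centre = 15.25 ≤ 36.25, so it lies inside.
All remaining points lie in this disk, and no smaller disk contains both endpoints, so this is the minimum enclosing circle.
r = √(36.25) ≈ 6.021.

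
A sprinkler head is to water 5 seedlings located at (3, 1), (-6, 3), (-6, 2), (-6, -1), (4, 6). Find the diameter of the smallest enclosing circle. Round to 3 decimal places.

12.207

A smallest enclosing disk is always determined by at most three of the input points on its boundary.
The farthest pair is (-6, -1)–(4, 6) with squared distance 149. The circle on this segment as diameter has centre (-1, 2.5) and r² = 149/4 = 37.25.
Check (3, 1): distance² to centre = 18.25 ≤ 37.25, so it lies inside.
All remaining points lie in this disk, and no smaller disk contains both endpoints, so this is the minimum enclosing circle.
Diameter = 2r = 2√(37.25) ≈ 12.207.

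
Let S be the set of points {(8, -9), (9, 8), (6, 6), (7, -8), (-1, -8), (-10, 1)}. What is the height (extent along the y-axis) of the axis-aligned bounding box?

17

max y = 8, min y = -9, so height = 17.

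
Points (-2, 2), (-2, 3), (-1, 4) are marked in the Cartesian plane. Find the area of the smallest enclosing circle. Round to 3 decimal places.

Call the three points A, B, C in the order given.
Side lengths²: AB² = 1, AC² = 5, BC² = 2.
Since AC² = 5 ≥ 2 + 1 = 3, the angle opposite AC is not acute, so the smallest enclosing circle has AC as diameter.
Centre = midpoint of AC = (-1.5, 3), r² = 5/4 = 1.25.
Area = π·r² = π·1.25 ≈ 3.927.

3.927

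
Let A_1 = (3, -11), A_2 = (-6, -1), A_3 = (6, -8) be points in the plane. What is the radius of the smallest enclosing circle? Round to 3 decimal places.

6.956

Side lengths²: A_1A_2² = 181, A_1A_3² = 18, A_2A_3² = 193.
Since A_2A_3² = 193 < 181 + 18 = 199, the triangle is acute, so the smallest enclosing circle is the circumcircle.
Circumcentre = (-7/38, -183/38), r² = 34933/722.
r = √(34933/722) ≈ 6.956.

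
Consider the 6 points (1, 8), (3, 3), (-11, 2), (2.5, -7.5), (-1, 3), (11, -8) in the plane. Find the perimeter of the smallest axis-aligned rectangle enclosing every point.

76

Width = max x − min x = 11 − (-11) = 22.
Height = max y − min y = 8 − (-8) = 16.
Perimeter = 2(22 + 16) = 76.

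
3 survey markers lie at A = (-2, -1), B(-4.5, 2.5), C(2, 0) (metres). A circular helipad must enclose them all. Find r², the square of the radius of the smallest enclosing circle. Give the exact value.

12.125

Side lengths²: AB² = 18.5, AC² = 17, BC² = 48.5.
Since BC² = 48.5 ≥ 18.5 + 17 = 35.5, the angle opposite BC is not acute, so the smallest enclosing circle has BC as diameter.
Centre = midpoint of BC = (-1.25, 1.25), r² = 48.5/4 = 12.125.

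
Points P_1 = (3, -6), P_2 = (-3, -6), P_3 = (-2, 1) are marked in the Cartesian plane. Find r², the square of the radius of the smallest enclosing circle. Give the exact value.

Side lengths²: P_1P_2² = 36, P_1P_3² = 74, P_2P_3² = 50.
Since P_1P_3² = 74 < 50 + 36 = 86, the triangle is acute, so the smallest enclosing circle is the circumcircle.
Circumcentre = (0, -20/7), r² = 925/49.

925/49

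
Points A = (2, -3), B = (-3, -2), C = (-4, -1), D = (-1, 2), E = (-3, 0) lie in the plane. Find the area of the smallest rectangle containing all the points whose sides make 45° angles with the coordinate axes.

In coordinates u = x + y, v = x − y the rectangle is axis-aligned; the map (x,y)→(u,v) scales areas by 2.
u-values: -1, -5, -5, 1, -3; range = 1 − (-5) = 6.
v-values: 5, -1, -3, -3, -3; range = 5 − (-3) = 8.
Area = (6 × 8) / 2 = 24.

24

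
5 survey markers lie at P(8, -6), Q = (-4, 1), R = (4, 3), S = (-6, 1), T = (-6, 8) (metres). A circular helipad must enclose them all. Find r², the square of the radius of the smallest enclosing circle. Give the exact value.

The farthest pair is P–T with squared distance 392. The circle on this segment as diameter has centre (1, 1) and r² = 392/4 = 98.
Check Q: distance² to centre = 25 ≤ 98, so it lies inside.
All remaining points lie in this disk, and no smaller disk contains both endpoints, so this is the minimum enclosing circle.

98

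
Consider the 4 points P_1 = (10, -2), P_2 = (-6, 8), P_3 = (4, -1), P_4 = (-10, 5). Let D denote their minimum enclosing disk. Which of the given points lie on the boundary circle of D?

By Welzl's lemma the MEC is supported by two points (diametrically opposite) or three points (on a circumcircle).
The farthest pair is P_1–P_4 with squared distance 449. The circle on this segment as diameter has centre (0, 1.5) and r² = 449/4 = 112.25.
Check P_2: distance² to centre = 78.25 ≤ 112.25, so it lies inside.
All remaining points lie in this disk, and no smaller disk contains both endpoints, so this is the minimum enclosing circle.
The points at distance exactly r from the centre are P_1, P_4 — 2 points.

P_1, P_4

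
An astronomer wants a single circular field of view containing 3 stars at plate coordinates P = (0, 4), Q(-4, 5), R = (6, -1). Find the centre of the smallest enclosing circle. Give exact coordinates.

Side lengths²: PQ² = 17, PR² = 61, QR² = 136.
Since QR² = 136 ≥ 61 + 17 = 78, the angle opposite QR is not acute, so the smallest enclosing circle has QR as diameter.
Centre = midpoint of QR = (1, 2), r² = 136/4 = 34.
Centre = (1, 2).

(1, 2)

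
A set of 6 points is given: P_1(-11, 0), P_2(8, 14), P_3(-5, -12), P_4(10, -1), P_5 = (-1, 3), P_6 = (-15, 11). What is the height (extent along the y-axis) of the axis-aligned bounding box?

max y = 14, min y = -12, so height = 26.

26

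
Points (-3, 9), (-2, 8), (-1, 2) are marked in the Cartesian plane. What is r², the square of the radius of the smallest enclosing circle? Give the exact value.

13.25

Call the three points A, B, C in the order given.
Side lengths²: AB² = 2, AC² = 53, BC² = 37.
Since AC² = 53 ≥ 37 + 2 = 39, the angle opposite AC is not acute, so the smallest enclosing circle has AC as diameter.
Centre = midpoint of AC = (-2, 5.5), r² = 53/4 = 13.25.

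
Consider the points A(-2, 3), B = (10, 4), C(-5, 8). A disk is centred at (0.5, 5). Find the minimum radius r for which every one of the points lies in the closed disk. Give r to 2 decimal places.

The required radius is the distance from (0.5, 5) to the farthest point.
Squared distances: 10.25, 91.25, 39.25.
Maximum is 91.25, attained at B.
r = √(91.25) ≈ 9.55.

9.55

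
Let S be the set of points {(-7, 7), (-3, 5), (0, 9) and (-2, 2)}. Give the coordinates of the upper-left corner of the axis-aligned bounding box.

x-range [-7, 0], y-range [2, 9].
The upper-left corner is (-7, 9).

(-7, 9)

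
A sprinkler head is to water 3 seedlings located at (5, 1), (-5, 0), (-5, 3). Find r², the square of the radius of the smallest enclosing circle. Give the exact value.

26.26

Call the three points A, B, C in the order given.
Side lengths²: AB² = 101, AC² = 104, BC² = 9.
Since AC² = 104 < 101 + 9 = 110, the triangle is acute, so the smallest enclosing circle is the circumcircle.
Circumcentre = (-0.1, 1.5), r² = 26.26.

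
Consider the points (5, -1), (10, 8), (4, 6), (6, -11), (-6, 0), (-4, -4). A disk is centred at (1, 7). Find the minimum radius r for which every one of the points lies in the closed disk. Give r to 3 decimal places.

The required radius is the distance from (1, 7) to the farthest point.
Squared distances: 80, 82, 10, 349, 98, 146.
Maximum is 349, attained at (6, -11).
r = √349 ≈ 18.682.

18.682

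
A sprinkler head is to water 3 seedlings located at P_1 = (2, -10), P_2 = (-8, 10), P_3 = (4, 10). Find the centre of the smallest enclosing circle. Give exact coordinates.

Side lengths²: P_1P_2² = 500, P_1P_3² = 404, P_2P_3² = 144.
Since P_1P_2² = 500 < 404 + 144 = 548, the triangle is acute, so the smallest enclosing circle is the circumcircle.
Circumcentre = (-2, 0.5), r² = 126.25.
Centre = (-2, 0.5).

(-2, 0.5)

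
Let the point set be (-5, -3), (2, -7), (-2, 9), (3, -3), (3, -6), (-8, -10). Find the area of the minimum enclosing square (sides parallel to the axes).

The bounding box has width 11 and height 19.
An axis-aligned square enclosing the set must have side ≥ max(width, height).
So the minimum side is max(11, 19) = 19.
Area = 19² = 361.

361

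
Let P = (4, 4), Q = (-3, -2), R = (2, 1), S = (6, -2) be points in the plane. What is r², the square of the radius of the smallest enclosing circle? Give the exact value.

A smallest enclosing disk is always determined by at most three of the input points on its boundary.
The minimum enclosing circle is determined by three boundary points: P, Q, S.
Their circumcentre is (1.5, -1/6) with r² = 425/18.
The farthest remaining point R is at distance² 29/18 ≤ 425/18.

425/18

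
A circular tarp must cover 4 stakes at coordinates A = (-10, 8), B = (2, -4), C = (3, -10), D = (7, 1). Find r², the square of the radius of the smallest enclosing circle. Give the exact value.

123.25

A smallest enclosing disk is always determined by at most three of the input points on its boundary.
The farthest pair is A–C with squared distance 493. The circle on this segment as diameter has centre (-3.5, -1) and r² = 493/4 = 123.25.
Check B: distance² to centre = 39.25 ≤ 123.25, so it lies inside.
All remaining points lie in this disk, and no smaller disk contains both endpoints, so this is the minimum enclosing circle.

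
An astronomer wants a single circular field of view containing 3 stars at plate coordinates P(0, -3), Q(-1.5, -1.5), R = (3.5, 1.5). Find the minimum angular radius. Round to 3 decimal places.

Side lengths²: PQ² = 4.5, PR² = 32.5, QR² = 34.
Since QR² = 34 < 32.5 + 4.5 = 37, the triangle is acute, so the smallest enclosing circle is the circumcircle.
Circumcentre = (1.1875, -0.3125), r² = 8.6328125.
r = √(8.6328125) ≈ 2.938.

2.938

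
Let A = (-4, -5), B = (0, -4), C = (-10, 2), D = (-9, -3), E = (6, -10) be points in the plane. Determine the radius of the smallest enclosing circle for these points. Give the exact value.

10

By Welzl's lemma the MEC is supported by two points (diametrically opposite) or three points (on a circumcircle).
The farthest pair is C–E with squared distance 400. The circle on this segment as diameter has centre (-2, -4) and r² = 400/4 = 100.
Check A: distance² to centre = 5 ≤ 100, so it lies inside.
All remaining points lie in this disk, and no smaller disk contains both endpoints, so this is the minimum enclosing circle.
r = √100 = 10.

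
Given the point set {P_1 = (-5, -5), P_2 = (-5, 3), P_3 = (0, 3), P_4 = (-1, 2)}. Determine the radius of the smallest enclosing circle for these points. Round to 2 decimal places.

4.72

The farthest pair is P_1–P_3 with squared distance 89. The circle on this segment as diameter has centre (-2.5, -1) and r² = 89/4 = 22.25.
Check P_2: distance² to centre = 22.25 ≤ 22.25, so it lies inside.
All remaining points lie in this disk, and no smaller disk contains both endpoints, so this is the minimum enclosing circle.
r = √(22.25) ≈ 4.72.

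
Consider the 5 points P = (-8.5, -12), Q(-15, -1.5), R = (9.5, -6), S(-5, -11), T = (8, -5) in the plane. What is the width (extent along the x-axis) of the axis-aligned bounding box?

max x = 9.5, min x = -15, so width = 24.5.

24.5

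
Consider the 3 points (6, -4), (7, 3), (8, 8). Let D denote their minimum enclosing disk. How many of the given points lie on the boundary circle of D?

Call the three points A, B, C in the order given.
Side lengths²: AB² = 50, AC² = 148, BC² = 26.
Since AC² = 148 ≥ 50 + 26 = 76, the angle opposite AC is not acute, so the smallest enclosing circle has AC as diameter.
Centre = midpoint of AC = (7, 2), r² = 148/4 = 37.
The points at distance exactly r from the centre are (6, -4), (8, 8) — 2 points.

2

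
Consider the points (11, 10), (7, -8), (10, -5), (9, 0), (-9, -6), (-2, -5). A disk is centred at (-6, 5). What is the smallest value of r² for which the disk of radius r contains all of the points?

356

The required radius is the distance from (-6, 5) to the farthest point.
Squared distances: 314, 338, 356, 250, 130, 116.
Maximum is 356, attained at (10, -5).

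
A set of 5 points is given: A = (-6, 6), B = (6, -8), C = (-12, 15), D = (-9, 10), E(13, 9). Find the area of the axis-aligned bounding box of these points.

575

x ranges over [-12, 13], width 25.
y ranges over [-8, 15], height 23.
Area = 25 × 23 = 575.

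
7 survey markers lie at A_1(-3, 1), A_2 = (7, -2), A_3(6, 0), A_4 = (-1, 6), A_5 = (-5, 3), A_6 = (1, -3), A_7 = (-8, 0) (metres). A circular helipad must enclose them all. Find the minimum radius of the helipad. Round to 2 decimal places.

The minimum enclosing circle of a finite set is fixed by two of the points (as a diameter) or three (as a circumcircle).
The farthest pair is A_2–A_7 with squared distance 229. The circle on this segment as diameter has centre (-0.5, -1) and r² = 229/4 = 57.25.
Check A_1: distance² to centre = 10.25 ≤ 57.25, so it lies inside.
All remaining points lie in this disk, and no smaller disk contains both endpoints, so this is the minimum enclosing circle.
r = √(57.25) ≈ 7.57.

7.57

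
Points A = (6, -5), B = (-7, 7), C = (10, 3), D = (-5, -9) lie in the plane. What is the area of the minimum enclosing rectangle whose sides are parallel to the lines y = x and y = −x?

In coordinates u = x + y, v = x − y the rectangle is axis-aligned; the map (x,y)→(u,v) scales areas by 2.
u-values: 1, 0, 13, -14; range = 13 − (-14) = 27.
v-values: 11, -14, 7, 4; range = 11 − (-14) = 25.
Area = (27 × 25) / 2 = 337.5.

337.5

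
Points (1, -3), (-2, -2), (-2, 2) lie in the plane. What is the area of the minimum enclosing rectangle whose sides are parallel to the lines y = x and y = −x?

16

In coordinates u = x + y, v = x − y the rectangle is axis-aligned; the map (x,y)→(u,v) scales areas by 2.
u-values: -2, -4, 0; range = 0 − (-4) = 4.
v-values: 4, 0, -4; range = 4 − (-4) = 8.
Area = (4 × 8) / 2 = 16.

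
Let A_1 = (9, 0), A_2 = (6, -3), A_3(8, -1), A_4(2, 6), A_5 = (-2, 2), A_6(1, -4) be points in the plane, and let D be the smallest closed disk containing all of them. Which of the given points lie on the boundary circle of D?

A_1, A_5, A_6

By Welzl's lemma the MEC is supported by two points (diametrically opposite) or three points (on a circumcircle).
The farthest pair is A_1–A_5 with squared distance 125. The circle on this segment as diameter has centre (3.5, 1) and r² = 125/4 = 31.25.
Check A_2: distance² to centre = 22.25 ≤ 31.25, so it lies inside.
All remaining points lie in this disk, and no smaller disk contains both endpoints, so this is the minimum enclosing circle.
The points at distance exactly r from the centre are A_1, A_5, A_6 — 3 points.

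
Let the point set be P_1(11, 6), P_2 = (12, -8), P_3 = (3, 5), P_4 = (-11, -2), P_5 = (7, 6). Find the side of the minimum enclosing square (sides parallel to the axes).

The bounding box has width 23 and height 14.
An axis-aligned square enclosing the set must have side ≥ max(width, height).
So the minimum side is max(23, 14) = 23.

23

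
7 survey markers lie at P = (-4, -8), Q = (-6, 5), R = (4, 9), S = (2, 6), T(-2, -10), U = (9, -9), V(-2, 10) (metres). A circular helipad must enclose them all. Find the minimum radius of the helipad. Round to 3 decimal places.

11.023

The minimum enclosing circle is determined by three boundary points: T, U, V.
Their circumcentre is (29/11, 0) with r² = 14701/121.
The farthest remaining point P is at distance² 13073/121 ≤ 14701/121.
r = √(14701/121) ≈ 11.023.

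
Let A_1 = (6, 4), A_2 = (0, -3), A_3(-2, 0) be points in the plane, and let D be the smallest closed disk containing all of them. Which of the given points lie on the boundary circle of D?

A_1, A_2, A_3

Side lengths²: A_1A_2² = 85, A_1A_3² = 80, A_2A_3² = 13.
Since A_1A_2² = 85 < 80 + 13 = 93, the triangle is acute, so the smallest enclosing circle is the circumcircle.
Circumcentre = (2.5625, 0.875), r² = 21.58203125.
The points at distance exactly r from the centre are A_1, A_2, A_3 — 3 points.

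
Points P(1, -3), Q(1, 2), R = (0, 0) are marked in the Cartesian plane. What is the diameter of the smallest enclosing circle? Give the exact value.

Side lengths²: PQ² = 25, PR² = 10, QR² = 5.
Since PQ² = 25 ≥ 10 + 5 = 15, the angle opposite PQ is not acute, so the smallest enclosing circle has PQ as diameter.
Centre = midpoint of PQ = (1, -0.5), r² = 25/4 = 6.25.
Diameter = 2r = 2√(6.25) = 5.

5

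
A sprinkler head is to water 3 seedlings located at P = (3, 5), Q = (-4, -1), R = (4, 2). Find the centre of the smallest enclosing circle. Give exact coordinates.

(-0.5, 2)

Side lengths²: PQ² = 85, PR² = 10, QR² = 73.
Since PQ² = 85 ≥ 73 + 10 = 83, the angle opposite PQ is not acute, so the smallest enclosing circle has PQ as diameter.
Centre = midpoint of PQ = (-0.5, 2), r² = 85/4 = 21.25.
Centre = (-0.5, 2).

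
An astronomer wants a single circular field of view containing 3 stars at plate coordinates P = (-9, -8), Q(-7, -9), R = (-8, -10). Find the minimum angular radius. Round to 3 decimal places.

Side lengths²: PQ² = 5, PR² = 5, QR² = 2.
Since PR² = 5 < 5 + 2 = 7, the triangle is acute, so the smallest enclosing circle is the circumcircle.
Circumcentre = (-49/6, -53/6), r² = 25/18.
r = √(25/18) ≈ 1.179.

1.179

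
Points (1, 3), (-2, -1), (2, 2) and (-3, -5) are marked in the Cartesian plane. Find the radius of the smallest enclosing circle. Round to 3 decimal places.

A smallest enclosing disk is always determined by at most three of the input points on its boundary.
The farthest pair is (1, 3)–(-3, -5) with squared distance 80. The circle on this segment as diameter has centre (-1, -1) and r² = 80/4 = 20.
Check (-2, -1): distance² to centre = 1 ≤ 20, so it lies inside.
All remaining points lie in this disk, and no smaller disk contains both endpoints, so this is the minimum enclosing circle.
r = √20 ≈ 4.472.

4.472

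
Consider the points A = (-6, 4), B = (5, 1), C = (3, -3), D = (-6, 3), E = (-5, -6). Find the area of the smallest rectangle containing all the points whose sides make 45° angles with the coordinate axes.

In coordinates u = x + y, v = x − y the rectangle is axis-aligned; the map (x,y)→(u,v) scales areas by 2.
u-values: -2, 6, 0, -3, -11; range = 6 − (-11) = 17.
v-values: -10, 4, 6, -9, 1; range = 6 − (-10) = 16.
Area = (17 × 16) / 2 = 136.

136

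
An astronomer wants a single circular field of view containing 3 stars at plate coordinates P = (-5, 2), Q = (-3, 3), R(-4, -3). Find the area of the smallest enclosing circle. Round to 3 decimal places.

Side lengths²: PQ² = 5, PR² = 26, QR² = 37.
Since QR² = 37 ≥ 26 + 5 = 31, the angle opposite QR is not acute, so the smallest enclosing circle has QR as diameter.
Centre = midpoint of QR = (-3.5, 0), r² = 37/4 = 9.25.
Area = π·r² = π·9.25 ≈ 29.060.

29.060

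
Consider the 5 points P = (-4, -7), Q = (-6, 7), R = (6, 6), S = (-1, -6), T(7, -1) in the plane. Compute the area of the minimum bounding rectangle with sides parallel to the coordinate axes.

x ranges over [-6, 7], width 13.
y ranges over [-7, 7], height 14.
Area = 13 × 14 = 182.

182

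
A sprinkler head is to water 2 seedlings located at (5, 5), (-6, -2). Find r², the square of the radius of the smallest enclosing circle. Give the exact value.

42.5

The smallest circle enclosing two points has them as diameter endpoints.
Centre = midpoint = (-0.5, 1.5); r² = |(5, 5)−(-6, -2)|²/4 = 170/4 = 42.5.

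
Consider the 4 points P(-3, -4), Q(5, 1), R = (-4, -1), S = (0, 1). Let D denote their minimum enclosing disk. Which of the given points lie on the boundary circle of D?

By Welzl's lemma the MEC is supported by two points (diametrically opposite) or three points (on a circumcircle).
The minimum enclosing circle is determined by three boundary points: P, Q, R.
Their circumcentre is (43/58, -63/58) with r² = 37825/1682.
The farthest remaining point S is at distance² 8245/1682 ≤ 37825/1682.
The points at distance exactly r from the centre are P, Q, R — 3 points.

P, Q, R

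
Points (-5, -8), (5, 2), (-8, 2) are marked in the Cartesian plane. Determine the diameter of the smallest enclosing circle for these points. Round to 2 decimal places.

14.76

Call the three points A, B, C in the order given.
Side lengths²: AB² = 200, AC² = 109, BC² = 169.
Since AB² = 200 < 169 + 109 = 278, the triangle is acute, so the smallest enclosing circle is the circumcircle.
Circumcentre = (-1.5, -1.5), r² = 54.5.
Diameter = 2r = 2√(54.5) ≈ 14.76.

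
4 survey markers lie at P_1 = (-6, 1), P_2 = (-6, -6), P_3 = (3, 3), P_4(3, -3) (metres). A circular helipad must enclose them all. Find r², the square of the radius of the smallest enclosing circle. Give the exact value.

The farthest pair is P_2–P_3 with squared distance 162. The circle on this segment as diameter has centre (-1.5, -1.5) and r² = 162/4 = 40.5.
Check P_1: distance² to centre = 26.5 ≤ 40.5, so it lies inside.
All remaining points lie in this disk, and no smaller disk contains both endpoints, so this is the minimum enclosing circle.

40.5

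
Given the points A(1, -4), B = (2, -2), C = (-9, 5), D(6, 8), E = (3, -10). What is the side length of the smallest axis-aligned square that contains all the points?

18

The bounding box has width 15 and height 18.
An axis-aligned square enclosing the set must have side ≥ max(width, height).
So the minimum side is max(15, 18) = 18.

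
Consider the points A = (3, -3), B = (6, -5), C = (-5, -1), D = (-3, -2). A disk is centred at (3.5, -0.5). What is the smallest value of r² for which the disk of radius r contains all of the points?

72.5

The required radius is the distance from (3.5, -0.5) to the farthest point.
Squared distances: 6.5, 26.5, 72.5, 44.5.
Maximum is 72.5, attained at C.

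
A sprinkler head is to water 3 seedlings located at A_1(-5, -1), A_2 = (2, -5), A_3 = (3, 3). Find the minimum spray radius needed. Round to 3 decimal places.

Side lengths²: A_1A_2² = 65, A_1A_3² = 80, A_2A_3² = 65.
Since A_1A_3² = 80 < 65 + 65 = 130, the triangle is acute, so the smallest enclosing circle is the circumcircle.
Circumcentre = (-1/6, -2/3), r² = 845/36.
r = √(845/36) ≈ 4.845.

4.845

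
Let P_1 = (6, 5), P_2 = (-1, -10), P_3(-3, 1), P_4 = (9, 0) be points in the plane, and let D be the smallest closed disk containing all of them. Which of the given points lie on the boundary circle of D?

A smallest enclosing disk is always determined by at most three of the input points on its boundary.
The farthest pair is P_1–P_2 with squared distance 274. The circle on this segment as diameter has centre (2.5, -2.5) and r² = 274/4 = 68.5.
Check P_3: distance² to centre = 42.5 ≤ 68.5, so it lies inside.
All remaining points lie in this disk, and no smaller disk contains both endpoints, so this is the minimum enclosing circle.
The points at distance exactly r from the centre are P_1, P_2 — 2 points.

P_1, P_2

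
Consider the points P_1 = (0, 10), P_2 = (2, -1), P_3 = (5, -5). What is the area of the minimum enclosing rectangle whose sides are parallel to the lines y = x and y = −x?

In coordinates u = x + y, v = x − y the rectangle is axis-aligned; the map (x,y)→(u,v) scales areas by 2.
u-values: 10, 1, 0; range = 10 − 0 = 10.
v-values: -10, 3, 10; range = 10 − (-10) = 20.
Area = (10 × 20) / 2 = 100.

100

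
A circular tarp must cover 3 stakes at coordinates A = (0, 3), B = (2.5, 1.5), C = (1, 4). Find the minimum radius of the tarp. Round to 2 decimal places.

1.50

Side lengths²: AB² = 8.5, AC² = 2, BC² = 8.5.
Since BC² = 8.5 < 8.5 + 2 = 10.5, the triangle is acute, so the smallest enclosing circle is the circumcircle.
Circumcentre = (1.4375, 2.5625), r² = 2.2578125.
r = √(2.2578125) ≈ 1.50.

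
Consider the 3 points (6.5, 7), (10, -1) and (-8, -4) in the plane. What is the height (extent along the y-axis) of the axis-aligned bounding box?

11

max y = 7, min y = -4, so height = 11.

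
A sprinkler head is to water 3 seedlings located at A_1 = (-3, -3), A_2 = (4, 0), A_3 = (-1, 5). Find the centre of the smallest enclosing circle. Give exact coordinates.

(-0.4, 0.6)

Side lengths²: A_1A_2² = 58, A_1A_3² = 68, A_2A_3² = 50.
Since A_1A_3² = 68 < 58 + 50 = 108, the triangle is acute, so the smallest enclosing circle is the circumcircle.
Circumcentre = (-0.4, 0.6), r² = 19.72.
Centre = (-0.4, 0.6).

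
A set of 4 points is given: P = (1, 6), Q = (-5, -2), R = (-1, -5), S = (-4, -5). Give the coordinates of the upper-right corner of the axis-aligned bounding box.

x-range [-5, 1], y-range [-5, 6].
The upper-right corner is (1, 6).

(1, 6)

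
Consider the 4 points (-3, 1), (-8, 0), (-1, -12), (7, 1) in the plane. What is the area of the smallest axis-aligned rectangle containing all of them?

x ranges over [-8, 7], width 15.
y ranges over [-12, 1], height 13.
Area = 15 × 13 = 195.

195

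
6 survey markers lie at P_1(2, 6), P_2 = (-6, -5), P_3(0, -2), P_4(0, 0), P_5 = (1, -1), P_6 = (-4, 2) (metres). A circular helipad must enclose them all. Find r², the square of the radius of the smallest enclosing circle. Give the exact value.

46.25

The farthest pair is P_1–P_2 with squared distance 185. The circle on this segment as diameter has centre (-2, 0.5) and r² = 185/4 = 46.25.
Check P_3: distance² to centre = 10.25 ≤ 46.25, so it lies inside.
All remaining points lie in this disk, and no smaller disk contains both endpoints, so this is the minimum enclosing circle.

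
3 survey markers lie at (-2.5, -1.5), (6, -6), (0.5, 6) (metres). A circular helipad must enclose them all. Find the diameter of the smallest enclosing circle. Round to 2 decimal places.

Call the three points A, B, C in the order given.
Side lengths²: AB² = 92.5, AC² = 65.25, BC² = 174.25.
Since BC² = 174.25 ≥ 92.5 + 65.25 = 157.75, the angle opposite BC is not acute, so the smallest enclosing circle has BC as diameter.
Centre = midpoint of BC = (3.25, 0), r² = 174.25/4 = 43.5625.
Diameter = 2r = 2√(43.5625) ≈ 13.20.

13.20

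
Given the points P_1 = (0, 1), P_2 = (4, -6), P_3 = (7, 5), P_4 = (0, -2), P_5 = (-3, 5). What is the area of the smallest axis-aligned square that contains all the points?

The bounding box has width 10 and height 11.
An axis-aligned square enclosing the set must have side ≥ max(width, height).
So the minimum side is max(10, 11) = 11.
Area = 11² = 121.

121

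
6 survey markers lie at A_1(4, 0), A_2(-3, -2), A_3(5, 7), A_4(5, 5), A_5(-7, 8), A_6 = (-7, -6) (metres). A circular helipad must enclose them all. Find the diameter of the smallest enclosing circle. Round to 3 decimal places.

17.753

A smallest enclosing disk is always determined by at most three of the input points on its boundary.
The minimum enclosing circle is determined by three boundary points: A_3, A_5, A_6.
Their circumcentre is (-37/24, 1) with r² = 45385/576.
The farthest remaining point A_4 is at distance² 33865/576 ≤ 45385/576.
Diameter = 2r = 2√(45385/576) ≈ 17.753.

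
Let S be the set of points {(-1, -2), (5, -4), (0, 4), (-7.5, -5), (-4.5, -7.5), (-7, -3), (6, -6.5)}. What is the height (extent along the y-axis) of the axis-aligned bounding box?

max y = 4, min y = -7.5, so height = 11.5.

11.5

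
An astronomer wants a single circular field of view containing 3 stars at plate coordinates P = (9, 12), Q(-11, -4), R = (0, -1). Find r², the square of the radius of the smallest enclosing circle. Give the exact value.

164

Side lengths²: PQ² = 656, PR² = 250, QR² = 130.
Since PQ² = 656 ≥ 250 + 130 = 380, the angle opposite PQ is not acute, so the smallest enclosing circle has PQ as diameter.
Centre = midpoint of PQ = (-1, 4), r² = 656/4 = 164.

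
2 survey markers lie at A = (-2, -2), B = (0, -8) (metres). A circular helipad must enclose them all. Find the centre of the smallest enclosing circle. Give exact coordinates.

The smallest circle enclosing two points has them as diameter endpoints.
Centre = midpoint = (-1, -5); r² = |AB|²/4 = 40/4 = 10.
Centre = (-1, -5).

(-1, -5)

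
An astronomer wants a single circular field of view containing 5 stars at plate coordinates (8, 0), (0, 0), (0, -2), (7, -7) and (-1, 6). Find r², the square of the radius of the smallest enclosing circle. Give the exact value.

58.25

A smallest enclosing disk is always determined by at most three of the input points on its boundary.
The farthest pair is (7, -7)–(-1, 6) with squared distance 233. The circle on this segment as diameter has centre (3, -0.5) and r² = 233/4 = 58.25.
Check (8, 0): distance² to centre = 25.25 ≤ 58.25, so it lies inside.
All remaining points lie in this disk, and no smaller disk contains both endpoints, so this is the minimum enclosing circle.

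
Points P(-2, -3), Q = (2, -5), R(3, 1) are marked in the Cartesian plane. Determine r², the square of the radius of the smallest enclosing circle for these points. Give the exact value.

Side lengths²: PQ² = 20, PR² = 41, QR² = 37.
Since PR² = 41 < 37 + 20 = 57, the triangle is acute, so the smallest enclosing circle is the circumcircle.
Circumcentre = (29/26, -23/13), r² = 7585/676.

7585/676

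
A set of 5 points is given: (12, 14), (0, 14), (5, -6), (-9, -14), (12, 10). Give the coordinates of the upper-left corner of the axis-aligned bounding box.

x-range [-9, 12], y-range [-14, 14].
The upper-left corner is (-9, 14).

(-9, 14)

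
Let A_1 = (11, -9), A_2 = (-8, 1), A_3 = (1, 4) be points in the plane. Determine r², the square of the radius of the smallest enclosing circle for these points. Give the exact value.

115.25

Side lengths²: A_1A_2² = 461, A_1A_3² = 269, A_2A_3² = 90.
Since A_1A_2² = 461 ≥ 269 + 90 = 359, the angle opposite A_1A_2 is not acute, so the smallest enclosing circle has A_1A_2 as diameter.
Centre = midpoint of A_1A_2 = (1.5, -4), r² = 461/4 = 115.25.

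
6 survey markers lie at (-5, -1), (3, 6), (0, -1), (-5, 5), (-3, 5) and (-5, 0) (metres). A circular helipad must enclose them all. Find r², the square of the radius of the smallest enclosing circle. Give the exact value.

The farthest pair is (-5, -1)–(3, 6) with squared distance 113. The circle on this segment as diameter has centre (-1, 2.5) and r² = 113/4 = 28.25.
Check (0, -1): distance² to centre = 13.25 ≤ 28.25, so it lies inside.
All remaining points lie in this disk, and no smaller disk contains both endpoints, so this is the minimum enclosing circle.

28.25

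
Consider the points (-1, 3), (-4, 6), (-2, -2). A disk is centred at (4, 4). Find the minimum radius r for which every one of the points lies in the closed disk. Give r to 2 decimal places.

8.49

The required radius is the distance from (4, 4) to the farthest point.
Squared distances: 26, 68, 72.
Maximum is 72, attained at (-2, -2).
r = √72 ≈ 8.49.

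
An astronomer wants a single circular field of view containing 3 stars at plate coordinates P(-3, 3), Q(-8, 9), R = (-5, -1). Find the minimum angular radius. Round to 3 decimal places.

Side lengths²: PQ² = 61, PR² = 20, QR² = 109.
Since QR² = 109 ≥ 61 + 20 = 81, the angle opposite QR is not acute, so the smallest enclosing circle has QR as diameter.
Centre = midpoint of QR = (-6.5, 4), r² = 109/4 = 27.25.
r = √(27.25) ≈ 5.220.

5.220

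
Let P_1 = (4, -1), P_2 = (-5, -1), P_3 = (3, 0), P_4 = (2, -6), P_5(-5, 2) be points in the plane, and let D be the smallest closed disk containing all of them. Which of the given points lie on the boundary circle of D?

The minimum enclosing circle of a finite set is fixed by two of the points (as a diameter) or three (as a circumcircle).
The minimum enclosing circle is determined by three boundary points: P_1, P_4, P_5.
Their circumcentre is (-43/34, -61/34) with r² = 16385/578.
The farthest remaining point P_3 is at distance² 12373/578 ≤ 16385/578.
The points at distance exactly r from the centre are P_1, P_4, P_5 — 3 points.

P_1, P_4, P_5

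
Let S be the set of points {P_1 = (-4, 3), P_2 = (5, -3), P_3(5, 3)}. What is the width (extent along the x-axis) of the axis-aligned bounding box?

9

max x = 5, min x = -4, so width = 9.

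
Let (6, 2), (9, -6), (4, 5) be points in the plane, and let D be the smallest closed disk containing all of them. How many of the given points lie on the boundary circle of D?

Call the three points A, B, C in the order given.
Side lengths²: AB² = 73, AC² = 13, BC² = 146.
Since BC² = 146 ≥ 73 + 13 = 86, the angle opposite BC is not acute, so the smallest enclosing circle has BC as diameter.
Centre = midpoint of BC = (6.5, -0.5), r² = 146/4 = 36.5.
The points at distance exactly r from the centre are (9, -6), (4, 5) — 2 points.

2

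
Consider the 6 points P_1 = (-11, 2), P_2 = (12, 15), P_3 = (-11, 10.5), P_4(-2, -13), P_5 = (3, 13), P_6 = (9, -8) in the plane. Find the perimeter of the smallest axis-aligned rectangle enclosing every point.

102

Width = max x − min x = 12 − (-11) = 23.
Height = max y − min y = 15 − (-13) = 28.
Perimeter = 2(23 + 28) = 102.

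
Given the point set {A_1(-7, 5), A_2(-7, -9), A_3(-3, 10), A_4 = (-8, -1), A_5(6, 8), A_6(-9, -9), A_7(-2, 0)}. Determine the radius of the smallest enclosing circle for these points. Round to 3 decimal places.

11.336

By Welzl's lemma the MEC is supported by two points (diametrically opposite) or three points (on a circumcircle).
The farthest pair is A_5–A_6 with squared distance 514. The circle on this segment as diameter has centre (-1.5, -0.5) and r² = 514/4 = 128.5.
Check A_1: distance² to centre = 60.5 ≤ 128.5, so it lies inside.
All remaining points lie in this disk, and no smaller disk contains both endpoints, so this is the minimum enclosing circle.
r = √(128.5) ≈ 11.336.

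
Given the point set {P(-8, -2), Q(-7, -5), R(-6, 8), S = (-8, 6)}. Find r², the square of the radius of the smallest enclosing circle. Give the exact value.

A smallest enclosing disk is always determined by at most three of the input points on its boundary.
The farthest pair is Q–R with squared distance 170. The circle on this segment as diameter has centre (-6.5, 1.5) and r² = 170/4 = 42.5.
Check P: distance² to centre = 14.5 ≤ 42.5, so it lies inside.
All remaining points lie in this disk, and no smaller disk contains both endpoints, so this is the minimum enclosing circle.

42.5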